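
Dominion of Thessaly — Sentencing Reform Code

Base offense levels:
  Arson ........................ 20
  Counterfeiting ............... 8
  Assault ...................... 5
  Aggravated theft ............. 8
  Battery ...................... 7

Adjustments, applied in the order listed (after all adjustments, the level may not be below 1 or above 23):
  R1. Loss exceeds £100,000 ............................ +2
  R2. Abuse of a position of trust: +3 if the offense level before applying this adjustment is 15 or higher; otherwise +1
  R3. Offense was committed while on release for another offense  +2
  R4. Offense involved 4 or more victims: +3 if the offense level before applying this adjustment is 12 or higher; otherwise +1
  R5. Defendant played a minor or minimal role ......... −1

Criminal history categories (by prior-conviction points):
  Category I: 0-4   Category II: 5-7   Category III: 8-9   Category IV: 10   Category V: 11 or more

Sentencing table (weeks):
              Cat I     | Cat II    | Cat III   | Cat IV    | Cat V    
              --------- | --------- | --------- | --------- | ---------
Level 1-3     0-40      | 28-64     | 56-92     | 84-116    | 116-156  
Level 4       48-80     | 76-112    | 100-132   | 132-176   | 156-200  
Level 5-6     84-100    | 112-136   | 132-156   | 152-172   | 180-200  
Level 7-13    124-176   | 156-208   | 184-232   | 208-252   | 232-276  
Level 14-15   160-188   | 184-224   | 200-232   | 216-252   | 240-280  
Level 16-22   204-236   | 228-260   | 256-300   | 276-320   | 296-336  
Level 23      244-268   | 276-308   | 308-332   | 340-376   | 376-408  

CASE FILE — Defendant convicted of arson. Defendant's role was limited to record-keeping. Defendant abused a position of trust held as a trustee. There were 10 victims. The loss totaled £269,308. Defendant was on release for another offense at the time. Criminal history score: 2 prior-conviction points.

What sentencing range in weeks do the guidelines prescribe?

Base offense level for arson: 20.
R1 applies: 20 + 2 = 22.
R2 applies (level before this adjustment is 22 ≥ 15, so +3): 22 + 3 = 25.
R3 applies: 25 + 2 = 27.
R4 applies (level before this adjustment is 27 ≥ 12, so +3): 27 + 3 = 30.
R5 applies: 30 − 1 = 29.
Level 29 exceeds the maximum of 23; capped at 23.
Final offense level: 23.
Criminal history: 2 prior points → Category I (0-4).
Level 23 falls in the 23 band.
Grid: Level 23 × Category I = 244-268 weeks.

244-268 weeks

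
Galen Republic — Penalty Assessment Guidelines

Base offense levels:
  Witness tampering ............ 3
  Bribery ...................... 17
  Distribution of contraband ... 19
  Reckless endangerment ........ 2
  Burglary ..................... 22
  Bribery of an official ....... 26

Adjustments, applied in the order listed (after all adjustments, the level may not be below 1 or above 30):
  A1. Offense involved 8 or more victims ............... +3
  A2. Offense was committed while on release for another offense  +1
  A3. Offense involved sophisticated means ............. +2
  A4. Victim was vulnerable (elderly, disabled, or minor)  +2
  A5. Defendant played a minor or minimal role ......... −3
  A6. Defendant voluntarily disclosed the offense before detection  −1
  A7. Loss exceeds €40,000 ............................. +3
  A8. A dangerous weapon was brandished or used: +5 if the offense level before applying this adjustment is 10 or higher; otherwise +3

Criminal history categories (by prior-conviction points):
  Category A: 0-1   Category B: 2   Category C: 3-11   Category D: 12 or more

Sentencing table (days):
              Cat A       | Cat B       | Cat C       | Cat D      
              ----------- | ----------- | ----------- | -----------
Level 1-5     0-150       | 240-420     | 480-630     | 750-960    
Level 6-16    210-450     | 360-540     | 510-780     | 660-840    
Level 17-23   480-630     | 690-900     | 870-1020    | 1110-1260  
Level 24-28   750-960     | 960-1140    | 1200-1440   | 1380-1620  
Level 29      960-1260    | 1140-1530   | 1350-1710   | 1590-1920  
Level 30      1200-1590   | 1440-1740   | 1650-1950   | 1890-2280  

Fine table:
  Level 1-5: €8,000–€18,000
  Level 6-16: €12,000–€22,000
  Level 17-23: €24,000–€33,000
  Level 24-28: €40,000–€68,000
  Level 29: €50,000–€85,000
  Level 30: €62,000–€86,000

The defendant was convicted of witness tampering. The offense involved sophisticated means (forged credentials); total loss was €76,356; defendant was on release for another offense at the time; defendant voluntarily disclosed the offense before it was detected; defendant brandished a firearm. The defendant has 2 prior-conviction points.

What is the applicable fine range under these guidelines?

Base offense level for witness tampering: 3.
A1 does not apply.
A2 applies: 3 + 1 = 4.
A3 applies: 4 + 2 = 6.
A5 does not apply.
A6 applies: 6 − 1 = 5.
A7 applies: 5 + 3 = 8.
A8 applies (level before this adjustment is 8 < 10, so +3): 8 + 3 = 11.
Final offense level: 11.
Level 11 falls in the 6-16 band.
Fine table: Level 6-16 → €12,000–€22,000.

€12,000–€22,000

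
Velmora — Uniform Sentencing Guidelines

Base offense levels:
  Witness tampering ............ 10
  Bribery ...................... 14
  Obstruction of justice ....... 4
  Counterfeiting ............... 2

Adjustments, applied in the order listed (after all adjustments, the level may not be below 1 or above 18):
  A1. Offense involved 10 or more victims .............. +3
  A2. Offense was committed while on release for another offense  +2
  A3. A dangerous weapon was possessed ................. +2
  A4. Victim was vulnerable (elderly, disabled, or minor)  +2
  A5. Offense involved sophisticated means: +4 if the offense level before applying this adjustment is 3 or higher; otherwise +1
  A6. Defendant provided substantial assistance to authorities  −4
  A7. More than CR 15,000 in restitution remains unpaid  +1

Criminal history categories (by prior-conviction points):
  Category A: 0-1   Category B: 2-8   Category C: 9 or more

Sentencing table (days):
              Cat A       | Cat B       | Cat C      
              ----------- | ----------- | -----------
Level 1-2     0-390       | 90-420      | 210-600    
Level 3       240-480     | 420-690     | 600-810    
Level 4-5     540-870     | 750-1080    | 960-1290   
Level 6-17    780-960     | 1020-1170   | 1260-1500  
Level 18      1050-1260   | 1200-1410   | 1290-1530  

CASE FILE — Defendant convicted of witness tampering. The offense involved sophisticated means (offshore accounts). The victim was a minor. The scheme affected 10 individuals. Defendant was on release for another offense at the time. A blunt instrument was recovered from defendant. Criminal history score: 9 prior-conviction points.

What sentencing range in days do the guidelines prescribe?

Base offense level for witness tampering: 10.
A1 applies: 10 + 3 = 13.
A2 applies: 13 + 2 = 15.
A3 applies: 15 + 2 = 17.
A4 applies: 17 + 2 = 19.
A5 applies (level before this adjustment is 19 ≥ 3, so +4): 19 + 4 = 23.
A6 does not apply.
A7 does not apply.
Level 23 exceeds the maximum of 18; capped at 18.
Final offense level: 18.
Criminal history: 9 prior points → Category C (9+).
Level 18 falls in the 18 band.
Grid: Level 18 × Category C = 1290-1530 days.

1290-1530 days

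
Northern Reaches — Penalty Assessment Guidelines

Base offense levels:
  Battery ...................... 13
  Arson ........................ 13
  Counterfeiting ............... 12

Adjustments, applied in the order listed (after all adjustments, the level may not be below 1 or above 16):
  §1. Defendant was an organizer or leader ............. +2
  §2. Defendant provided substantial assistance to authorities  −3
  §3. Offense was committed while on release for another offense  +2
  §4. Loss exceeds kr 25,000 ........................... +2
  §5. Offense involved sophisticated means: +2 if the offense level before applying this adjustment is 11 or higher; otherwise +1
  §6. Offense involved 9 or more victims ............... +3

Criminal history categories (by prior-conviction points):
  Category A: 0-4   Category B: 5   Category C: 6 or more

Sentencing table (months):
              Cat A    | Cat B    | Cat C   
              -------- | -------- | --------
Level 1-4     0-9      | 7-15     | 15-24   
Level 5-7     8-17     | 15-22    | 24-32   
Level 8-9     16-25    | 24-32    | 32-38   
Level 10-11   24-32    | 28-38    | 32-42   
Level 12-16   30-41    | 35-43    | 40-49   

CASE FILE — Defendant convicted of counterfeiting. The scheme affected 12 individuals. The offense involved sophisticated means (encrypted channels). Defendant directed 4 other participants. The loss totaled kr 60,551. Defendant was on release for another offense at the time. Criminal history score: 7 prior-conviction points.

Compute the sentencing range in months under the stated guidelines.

Base offense level for counterfeiting: 12.
§1 applies: 12 + 2 = 14.
§2 does not apply.
§3 applies: 14 + 2 = 16.
§4 applies: 16 + 2 = 18.
§5 applies (level before this adjustment is 18 ≥ 11, so +2): 18 + 2 = 20.
§6 applies: 20 + 3 = 23.
Level 23 exceeds the maximum of 16; capped at 16.
Final offense level: 16.
Criminal history: 7 prior points → Category C (6+).
Level 16 falls in the 12-16 band.
Grid: Level 12-16 × Category C = 40-49 months.

40-49 months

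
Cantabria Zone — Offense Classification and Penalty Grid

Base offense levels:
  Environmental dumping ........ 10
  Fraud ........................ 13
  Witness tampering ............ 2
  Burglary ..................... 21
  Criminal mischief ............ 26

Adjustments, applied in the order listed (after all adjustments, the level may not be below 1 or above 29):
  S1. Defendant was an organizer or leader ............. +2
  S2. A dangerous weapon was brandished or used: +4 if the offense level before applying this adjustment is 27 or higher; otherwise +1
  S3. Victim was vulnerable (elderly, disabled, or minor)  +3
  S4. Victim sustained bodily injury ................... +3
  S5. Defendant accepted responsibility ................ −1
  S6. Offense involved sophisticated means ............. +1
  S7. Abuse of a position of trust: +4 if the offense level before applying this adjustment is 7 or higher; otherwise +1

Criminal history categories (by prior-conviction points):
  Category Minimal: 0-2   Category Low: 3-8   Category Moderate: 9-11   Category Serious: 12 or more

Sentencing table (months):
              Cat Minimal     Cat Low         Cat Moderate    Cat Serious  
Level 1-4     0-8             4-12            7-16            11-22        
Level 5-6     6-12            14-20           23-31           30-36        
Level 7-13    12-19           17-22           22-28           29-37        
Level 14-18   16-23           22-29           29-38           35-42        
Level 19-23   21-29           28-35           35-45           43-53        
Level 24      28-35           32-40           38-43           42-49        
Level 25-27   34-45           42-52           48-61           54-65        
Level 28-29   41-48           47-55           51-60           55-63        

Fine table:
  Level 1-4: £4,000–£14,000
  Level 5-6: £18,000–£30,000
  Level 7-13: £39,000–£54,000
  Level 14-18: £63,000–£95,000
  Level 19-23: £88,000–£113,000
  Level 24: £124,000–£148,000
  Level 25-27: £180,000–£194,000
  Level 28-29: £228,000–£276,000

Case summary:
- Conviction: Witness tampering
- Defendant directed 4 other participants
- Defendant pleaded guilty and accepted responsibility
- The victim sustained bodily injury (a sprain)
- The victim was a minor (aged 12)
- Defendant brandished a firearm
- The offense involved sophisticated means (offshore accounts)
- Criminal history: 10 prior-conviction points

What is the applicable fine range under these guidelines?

Base offense level for witness tampering: 2.
S1 applies: 2 + 2 = 4.
S2 applies (level before this adjustment is 4 < 27, so +1): 4 + 1 = 5.
S3 applies: 5 + 3 = 8.
S4 applies: 8 + 3 = 11.
S5 applies: 11 − 1 = 10.
S6 applies: 10 + 1 = 11.
S7 does not apply.
Final offense level: 11.
Level 11 falls in the 7-13 band.
Fine table: Level 7-13 → £39,000–£54,000.

£39,000–£54,000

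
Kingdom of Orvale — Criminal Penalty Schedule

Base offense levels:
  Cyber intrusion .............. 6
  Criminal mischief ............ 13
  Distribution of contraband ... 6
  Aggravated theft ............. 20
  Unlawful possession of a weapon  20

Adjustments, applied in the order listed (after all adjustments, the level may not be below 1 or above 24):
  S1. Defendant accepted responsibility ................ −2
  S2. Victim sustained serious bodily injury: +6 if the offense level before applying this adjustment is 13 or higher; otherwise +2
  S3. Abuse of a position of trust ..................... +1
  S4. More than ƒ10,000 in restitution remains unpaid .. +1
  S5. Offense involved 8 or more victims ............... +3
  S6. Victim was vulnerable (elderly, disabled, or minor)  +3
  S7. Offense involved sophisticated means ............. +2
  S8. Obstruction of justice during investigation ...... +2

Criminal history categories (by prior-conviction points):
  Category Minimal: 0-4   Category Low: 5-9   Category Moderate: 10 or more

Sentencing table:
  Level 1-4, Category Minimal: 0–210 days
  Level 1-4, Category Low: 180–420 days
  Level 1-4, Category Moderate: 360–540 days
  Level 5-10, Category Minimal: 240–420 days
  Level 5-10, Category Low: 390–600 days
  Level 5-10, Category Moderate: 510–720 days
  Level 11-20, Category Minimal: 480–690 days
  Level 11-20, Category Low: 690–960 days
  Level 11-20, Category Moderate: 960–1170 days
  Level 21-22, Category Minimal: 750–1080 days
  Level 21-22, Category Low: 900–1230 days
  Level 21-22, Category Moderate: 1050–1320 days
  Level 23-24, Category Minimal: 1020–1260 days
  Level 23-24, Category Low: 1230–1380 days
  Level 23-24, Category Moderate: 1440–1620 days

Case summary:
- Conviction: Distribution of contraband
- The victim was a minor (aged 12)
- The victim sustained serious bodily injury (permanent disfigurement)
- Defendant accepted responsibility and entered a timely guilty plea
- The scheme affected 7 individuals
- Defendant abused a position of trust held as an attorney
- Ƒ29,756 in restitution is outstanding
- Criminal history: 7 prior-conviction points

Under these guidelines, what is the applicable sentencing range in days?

Base offense level for distribution of contraband: 6.
S1 applies: 6 − 2 = 4.
S2 applies (level before this adjustment is 4 < 13, so +2): 4 + 2 = 6.
S3 applies: 6 + 1 = 7.
S4 applies: 7 + 1 = 8.
S6 applies: 8 + 3 = 11.
S7 does not apply.
Final offense level: 11.
Criminal history: 7 prior points → Category Low (5-9).
Level 11 falls in the 11-20 band.
Grid: Level 11-20 × Category Low = 690-960 days.

690-960 days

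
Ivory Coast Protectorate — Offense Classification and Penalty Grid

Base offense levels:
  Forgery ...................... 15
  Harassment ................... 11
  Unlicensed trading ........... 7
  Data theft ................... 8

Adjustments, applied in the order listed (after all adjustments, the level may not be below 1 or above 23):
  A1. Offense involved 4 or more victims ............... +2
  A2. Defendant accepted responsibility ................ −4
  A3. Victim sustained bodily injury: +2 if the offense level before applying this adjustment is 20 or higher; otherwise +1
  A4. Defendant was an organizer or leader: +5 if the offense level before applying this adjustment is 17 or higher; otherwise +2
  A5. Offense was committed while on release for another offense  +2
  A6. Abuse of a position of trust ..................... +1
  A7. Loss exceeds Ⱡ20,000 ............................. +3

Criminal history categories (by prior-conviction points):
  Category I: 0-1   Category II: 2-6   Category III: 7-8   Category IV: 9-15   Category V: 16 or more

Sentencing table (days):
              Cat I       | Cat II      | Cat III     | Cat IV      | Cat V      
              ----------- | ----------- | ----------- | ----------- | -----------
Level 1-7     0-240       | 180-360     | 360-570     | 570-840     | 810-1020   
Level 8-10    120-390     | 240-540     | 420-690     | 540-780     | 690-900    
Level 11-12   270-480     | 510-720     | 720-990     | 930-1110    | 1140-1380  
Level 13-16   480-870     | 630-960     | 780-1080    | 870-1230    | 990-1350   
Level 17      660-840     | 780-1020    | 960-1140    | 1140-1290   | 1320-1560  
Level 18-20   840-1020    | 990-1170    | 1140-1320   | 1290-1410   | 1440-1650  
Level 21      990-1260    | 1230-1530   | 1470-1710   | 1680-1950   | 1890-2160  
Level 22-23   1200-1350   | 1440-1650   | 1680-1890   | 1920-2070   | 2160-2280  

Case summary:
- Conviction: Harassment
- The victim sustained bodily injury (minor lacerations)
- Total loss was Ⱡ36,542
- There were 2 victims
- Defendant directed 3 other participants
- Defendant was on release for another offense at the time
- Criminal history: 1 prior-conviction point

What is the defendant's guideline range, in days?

840-1020 days

Base offense level for harassment: 11.
A1 does not apply.
A2 does not apply.
A3 applies (level before this adjustment is 11 < 20, so +1): 11 + 1 = 12.
A4 applies (level before this adjustment is 12 < 17, so +2): 12 + 2 = 14.
A5 applies: 14 + 2 = 16.
A7 applies: 16 + 3 = 19.
Final offense level: 19.
Criminal history: 1 prior point → Category I (0-1).
Level 19 falls in the 18-20 band.
Grid: Level 18-20 × Category I = 840-1020 days.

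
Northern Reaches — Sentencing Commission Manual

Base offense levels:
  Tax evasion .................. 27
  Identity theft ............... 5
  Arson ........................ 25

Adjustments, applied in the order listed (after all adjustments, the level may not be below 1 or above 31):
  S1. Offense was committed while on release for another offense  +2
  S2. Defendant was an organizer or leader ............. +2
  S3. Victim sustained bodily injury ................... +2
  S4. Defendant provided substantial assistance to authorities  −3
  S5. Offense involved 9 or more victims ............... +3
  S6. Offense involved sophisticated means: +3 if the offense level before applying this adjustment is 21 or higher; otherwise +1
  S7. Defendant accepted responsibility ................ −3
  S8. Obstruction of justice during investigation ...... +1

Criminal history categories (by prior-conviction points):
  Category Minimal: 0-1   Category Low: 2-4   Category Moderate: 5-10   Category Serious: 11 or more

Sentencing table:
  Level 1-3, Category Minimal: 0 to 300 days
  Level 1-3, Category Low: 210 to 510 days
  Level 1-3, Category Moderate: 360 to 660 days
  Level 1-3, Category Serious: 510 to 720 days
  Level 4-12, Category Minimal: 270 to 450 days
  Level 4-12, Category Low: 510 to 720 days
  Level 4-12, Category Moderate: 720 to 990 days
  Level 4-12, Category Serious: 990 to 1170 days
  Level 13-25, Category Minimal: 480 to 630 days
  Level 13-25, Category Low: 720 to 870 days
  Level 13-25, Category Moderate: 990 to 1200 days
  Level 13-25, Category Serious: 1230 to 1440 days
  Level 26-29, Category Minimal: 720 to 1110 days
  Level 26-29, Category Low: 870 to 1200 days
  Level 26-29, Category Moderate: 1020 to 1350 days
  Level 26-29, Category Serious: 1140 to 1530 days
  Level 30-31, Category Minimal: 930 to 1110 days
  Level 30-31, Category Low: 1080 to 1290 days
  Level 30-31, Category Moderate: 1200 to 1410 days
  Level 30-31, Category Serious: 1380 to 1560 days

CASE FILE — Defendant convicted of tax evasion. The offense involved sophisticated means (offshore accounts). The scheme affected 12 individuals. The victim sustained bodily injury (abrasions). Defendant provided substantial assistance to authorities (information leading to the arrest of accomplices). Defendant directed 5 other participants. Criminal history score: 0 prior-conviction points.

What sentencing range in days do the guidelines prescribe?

Base offense level for tax evasion: 27.
S2 applies: 27 + 2 = 29.
S3 applies: 29 + 2 = 31.
S4 applies: 31 − 3 = 28.
S5 applies: 28 + 3 = 31.
S6 applies (level before this adjustment is 31 ≥ 21, so +3): 31 + 3 = 34.
S8 does not apply.
Level 34 exceeds the maximum of 31; capped at 31.
Final offense level: 31.
Criminal history: 0 prior points → Category Minimal (0-1).
Level 31 falls in the 30-31 band.
Grid: Level 30-31 × Category Minimal = 930-1110 days.

930-1110 days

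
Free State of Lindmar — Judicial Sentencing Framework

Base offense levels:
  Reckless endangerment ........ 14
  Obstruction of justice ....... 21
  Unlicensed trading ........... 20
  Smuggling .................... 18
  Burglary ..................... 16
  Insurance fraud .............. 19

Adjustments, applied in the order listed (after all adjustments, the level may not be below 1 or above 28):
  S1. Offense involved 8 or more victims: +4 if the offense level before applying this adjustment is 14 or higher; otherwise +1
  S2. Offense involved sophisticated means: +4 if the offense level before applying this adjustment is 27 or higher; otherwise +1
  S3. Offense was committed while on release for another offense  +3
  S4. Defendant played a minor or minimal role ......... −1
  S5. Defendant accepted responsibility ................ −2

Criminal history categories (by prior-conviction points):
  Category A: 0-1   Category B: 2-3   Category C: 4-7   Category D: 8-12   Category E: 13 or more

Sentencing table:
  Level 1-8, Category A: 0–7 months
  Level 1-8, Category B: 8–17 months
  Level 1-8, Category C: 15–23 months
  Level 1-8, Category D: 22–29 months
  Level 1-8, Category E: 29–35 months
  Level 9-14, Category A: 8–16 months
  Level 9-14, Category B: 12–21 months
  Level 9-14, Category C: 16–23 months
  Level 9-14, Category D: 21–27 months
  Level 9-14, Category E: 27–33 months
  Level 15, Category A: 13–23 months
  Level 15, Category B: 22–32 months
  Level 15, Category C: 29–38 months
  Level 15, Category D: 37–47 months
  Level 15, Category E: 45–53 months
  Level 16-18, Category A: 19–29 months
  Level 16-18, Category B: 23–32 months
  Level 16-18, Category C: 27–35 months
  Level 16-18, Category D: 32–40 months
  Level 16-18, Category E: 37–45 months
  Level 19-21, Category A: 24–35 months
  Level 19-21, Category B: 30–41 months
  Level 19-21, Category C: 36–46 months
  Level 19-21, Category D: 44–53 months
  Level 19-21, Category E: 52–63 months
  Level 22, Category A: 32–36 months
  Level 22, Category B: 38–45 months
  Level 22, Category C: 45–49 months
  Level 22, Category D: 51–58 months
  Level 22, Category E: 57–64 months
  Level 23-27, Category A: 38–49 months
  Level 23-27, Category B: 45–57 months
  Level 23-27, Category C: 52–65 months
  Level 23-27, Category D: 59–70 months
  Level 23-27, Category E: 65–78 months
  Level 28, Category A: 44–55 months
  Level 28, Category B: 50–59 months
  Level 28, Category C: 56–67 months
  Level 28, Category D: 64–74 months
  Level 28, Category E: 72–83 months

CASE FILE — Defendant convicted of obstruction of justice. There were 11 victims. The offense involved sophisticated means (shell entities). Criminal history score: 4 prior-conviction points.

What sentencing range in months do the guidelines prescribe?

52-65 months

Base offense level for obstruction of justice: 21.
S1 applies (level before this adjustment is 21 ≥ 14, so +4): 21 + 4 = 25.
S2 applies (level before this adjustment is 25 < 27, so +1): 25 + 1 = 26.
Final offense level: 26.
Criminal history: 4 prior points → Category C (4-7).
Level 26 falls in the 23-27 band.
Grid: Level 23-27 × Category C = 52-65 months.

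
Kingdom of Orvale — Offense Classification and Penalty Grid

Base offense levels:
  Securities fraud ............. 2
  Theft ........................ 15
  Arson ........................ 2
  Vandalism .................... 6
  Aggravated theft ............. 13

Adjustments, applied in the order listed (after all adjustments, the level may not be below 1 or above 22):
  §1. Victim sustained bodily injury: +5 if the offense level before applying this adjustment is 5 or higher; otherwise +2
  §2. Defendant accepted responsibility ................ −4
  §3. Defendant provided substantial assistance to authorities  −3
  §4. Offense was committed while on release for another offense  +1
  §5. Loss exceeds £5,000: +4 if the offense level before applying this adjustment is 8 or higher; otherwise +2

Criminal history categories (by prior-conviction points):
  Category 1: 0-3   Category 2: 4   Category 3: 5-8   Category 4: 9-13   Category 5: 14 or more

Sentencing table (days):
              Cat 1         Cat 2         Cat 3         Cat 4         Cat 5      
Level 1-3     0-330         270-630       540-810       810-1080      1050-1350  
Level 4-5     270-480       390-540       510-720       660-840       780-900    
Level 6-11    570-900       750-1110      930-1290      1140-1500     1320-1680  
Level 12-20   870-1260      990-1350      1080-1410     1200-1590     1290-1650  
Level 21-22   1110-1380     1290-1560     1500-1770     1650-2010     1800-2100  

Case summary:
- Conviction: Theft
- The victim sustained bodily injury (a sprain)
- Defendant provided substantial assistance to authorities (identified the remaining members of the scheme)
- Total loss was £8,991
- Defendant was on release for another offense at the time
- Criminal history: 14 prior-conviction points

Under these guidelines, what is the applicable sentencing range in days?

Base offense level for theft: 15.
§1 applies (level before this adjustment is 15 ≥ 5, so +5): 15 + 5 = 20.
§2 does not apply.
§3 applies: 20 − 3 = 17.
§4 applies: 17 + 1 = 18.
§5 applies (level before this adjustment is 18 ≥ 8, so +4): 18 + 4 = 22.
Final offense level: 22.
Criminal history: 14 prior points → Category 5 (14+).
Level 22 falls in the 21-22 band.
Grid: Level 21-22 × Category 5 = 1800-2100 days.

1800-2100 days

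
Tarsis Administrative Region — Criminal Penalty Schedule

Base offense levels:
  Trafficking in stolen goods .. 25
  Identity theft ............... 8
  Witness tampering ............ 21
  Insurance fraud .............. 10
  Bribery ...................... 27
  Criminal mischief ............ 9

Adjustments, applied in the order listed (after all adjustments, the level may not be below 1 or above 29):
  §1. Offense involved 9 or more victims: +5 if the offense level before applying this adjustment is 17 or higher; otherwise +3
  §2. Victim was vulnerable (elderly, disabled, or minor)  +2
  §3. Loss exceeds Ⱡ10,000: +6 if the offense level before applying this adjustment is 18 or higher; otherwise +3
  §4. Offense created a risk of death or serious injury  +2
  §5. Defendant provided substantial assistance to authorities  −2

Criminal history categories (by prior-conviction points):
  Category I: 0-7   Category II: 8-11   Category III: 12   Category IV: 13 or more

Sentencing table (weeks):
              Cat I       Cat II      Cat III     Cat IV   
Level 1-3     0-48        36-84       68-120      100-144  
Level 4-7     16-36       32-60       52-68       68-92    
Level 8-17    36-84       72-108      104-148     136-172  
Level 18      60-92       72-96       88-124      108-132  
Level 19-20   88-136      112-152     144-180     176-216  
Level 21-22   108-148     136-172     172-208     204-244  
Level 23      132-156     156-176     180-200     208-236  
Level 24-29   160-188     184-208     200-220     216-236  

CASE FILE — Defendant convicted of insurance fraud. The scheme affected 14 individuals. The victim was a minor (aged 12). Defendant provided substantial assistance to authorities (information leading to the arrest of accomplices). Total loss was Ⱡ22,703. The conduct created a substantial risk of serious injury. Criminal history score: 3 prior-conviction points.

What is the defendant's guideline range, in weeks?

60-92 weeks

Base offense level for insurance fraud: 10.
§1 applies (level before this adjustment is 10 < 17, so +3): 10 + 3 = 13.
§2 applies: 13 + 2 = 15.
§3 applies (level before this adjustment is 15 < 18, so +3): 15 + 3 = 18.
§4 applies: 18 + 2 = 20.
§5 applies: 20 − 2 = 18.
Final offense level: 18.
Criminal history: 3 prior points → Category I (0-7).
Level 18 falls in the 18 band.
Grid: Level 18 × Category I = 60-92 weeks.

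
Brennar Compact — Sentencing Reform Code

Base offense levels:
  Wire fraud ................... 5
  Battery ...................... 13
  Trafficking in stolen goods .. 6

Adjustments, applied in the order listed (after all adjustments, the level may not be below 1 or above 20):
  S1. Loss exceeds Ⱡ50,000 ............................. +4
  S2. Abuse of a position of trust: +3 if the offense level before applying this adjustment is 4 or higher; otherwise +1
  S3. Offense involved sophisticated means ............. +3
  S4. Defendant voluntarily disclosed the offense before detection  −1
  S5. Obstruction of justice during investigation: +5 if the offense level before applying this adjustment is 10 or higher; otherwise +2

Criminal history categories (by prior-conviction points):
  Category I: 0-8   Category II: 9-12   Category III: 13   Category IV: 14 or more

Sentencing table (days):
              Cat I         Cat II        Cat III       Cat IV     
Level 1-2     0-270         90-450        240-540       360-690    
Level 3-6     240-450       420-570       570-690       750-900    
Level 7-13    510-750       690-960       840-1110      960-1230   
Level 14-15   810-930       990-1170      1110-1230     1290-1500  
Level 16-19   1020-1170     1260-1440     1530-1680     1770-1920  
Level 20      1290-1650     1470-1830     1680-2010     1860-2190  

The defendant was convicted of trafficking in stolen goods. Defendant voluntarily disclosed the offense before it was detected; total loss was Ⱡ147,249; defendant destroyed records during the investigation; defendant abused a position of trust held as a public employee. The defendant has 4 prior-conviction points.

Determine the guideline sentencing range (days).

1020-1170 days

Base offense level for trafficking in stolen goods: 6.
S1 applies: 6 + 4 = 10.
S2 applies (level before this adjustment is 10 ≥ 4, so +3): 10 + 3 = 13.
S4 applies: 13 − 1 = 12.
S5 applies (level before this adjustment is 12 ≥ 10, so +5): 12 + 5 = 17.
Final offense level: 17.
Criminal history: 4 prior points → Category I (0-8).
Level 17 falls in the 16-19 band.
Grid: Level 16-19 × Category I = 1020-1170 days.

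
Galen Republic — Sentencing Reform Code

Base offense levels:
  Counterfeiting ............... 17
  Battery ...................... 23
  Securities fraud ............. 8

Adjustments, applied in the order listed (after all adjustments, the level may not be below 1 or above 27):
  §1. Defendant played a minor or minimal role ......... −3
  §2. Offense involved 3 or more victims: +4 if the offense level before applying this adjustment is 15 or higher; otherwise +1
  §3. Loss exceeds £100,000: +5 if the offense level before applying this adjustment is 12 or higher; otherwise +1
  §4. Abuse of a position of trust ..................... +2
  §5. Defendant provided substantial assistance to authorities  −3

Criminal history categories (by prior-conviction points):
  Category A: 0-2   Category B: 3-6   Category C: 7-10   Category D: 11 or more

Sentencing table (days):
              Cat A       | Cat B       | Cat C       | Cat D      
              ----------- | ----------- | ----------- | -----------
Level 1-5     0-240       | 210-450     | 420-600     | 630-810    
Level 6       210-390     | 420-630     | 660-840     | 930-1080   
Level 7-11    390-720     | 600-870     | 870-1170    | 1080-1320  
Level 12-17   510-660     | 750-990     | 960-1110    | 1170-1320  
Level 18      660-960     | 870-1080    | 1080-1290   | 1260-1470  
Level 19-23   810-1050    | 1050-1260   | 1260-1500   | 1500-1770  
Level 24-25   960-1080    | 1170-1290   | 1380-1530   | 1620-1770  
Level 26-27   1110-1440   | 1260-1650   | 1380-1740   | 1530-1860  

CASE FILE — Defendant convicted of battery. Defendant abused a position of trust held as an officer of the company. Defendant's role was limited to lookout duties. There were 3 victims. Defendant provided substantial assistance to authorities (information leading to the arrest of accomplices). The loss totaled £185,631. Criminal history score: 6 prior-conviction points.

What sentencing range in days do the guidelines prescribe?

1260-1650 days

Base offense level for battery: 23.
§1 applies: 23 − 3 = 20.
§2 applies (level before this adjustment is 20 ≥ 15, so +4): 20 + 4 = 24.
§3 applies (level before this adjustment is 24 ≥ 12, so +5): 24 + 5 = 29.
§4 applies: 29 + 2 = 31.
§5 applies: 31 − 3 = 28.
Level 28 exceeds the maximum of 27; capped at 27.
Final offense level: 27.
Criminal history: 6 prior points → Category B (3-6).
Level 27 falls in the 26-27 band.
Grid: Level 26-27 × Category B = 1260-1650 days.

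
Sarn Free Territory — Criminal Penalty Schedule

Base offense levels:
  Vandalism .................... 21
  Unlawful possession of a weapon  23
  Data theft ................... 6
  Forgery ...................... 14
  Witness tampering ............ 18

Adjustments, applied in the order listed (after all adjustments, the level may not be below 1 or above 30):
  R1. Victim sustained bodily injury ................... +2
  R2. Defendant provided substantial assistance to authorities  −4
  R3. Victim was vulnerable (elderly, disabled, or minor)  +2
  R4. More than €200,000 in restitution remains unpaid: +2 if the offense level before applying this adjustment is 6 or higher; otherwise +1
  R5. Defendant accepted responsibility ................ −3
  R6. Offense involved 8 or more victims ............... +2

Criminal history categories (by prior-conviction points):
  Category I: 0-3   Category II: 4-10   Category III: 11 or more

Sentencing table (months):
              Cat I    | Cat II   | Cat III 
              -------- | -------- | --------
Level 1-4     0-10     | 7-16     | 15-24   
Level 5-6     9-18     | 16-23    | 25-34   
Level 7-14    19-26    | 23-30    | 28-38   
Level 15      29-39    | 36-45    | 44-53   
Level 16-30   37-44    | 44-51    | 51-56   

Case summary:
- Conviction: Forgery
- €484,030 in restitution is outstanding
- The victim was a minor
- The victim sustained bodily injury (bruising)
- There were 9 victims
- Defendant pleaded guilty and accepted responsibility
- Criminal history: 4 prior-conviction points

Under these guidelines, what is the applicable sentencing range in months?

44-51 months

Base offense level for forgery: 14.
R1 applies: 14 + 2 = 16.
R2 does not apply.
R3 applies: 16 + 2 = 18.
R4 applies (level before this adjustment is 18 ≥ 6, so +2): 18 + 2 = 20.
R5 applies: 20 − 3 = 17.
R6 applies: 17 + 2 = 19.
Final offense level: 19.
Criminal history: 4 prior points → Category II (4-10).
Level 19 falls in the 16-30 band.
Grid: Level 16-30 × Category II = 44-51 months.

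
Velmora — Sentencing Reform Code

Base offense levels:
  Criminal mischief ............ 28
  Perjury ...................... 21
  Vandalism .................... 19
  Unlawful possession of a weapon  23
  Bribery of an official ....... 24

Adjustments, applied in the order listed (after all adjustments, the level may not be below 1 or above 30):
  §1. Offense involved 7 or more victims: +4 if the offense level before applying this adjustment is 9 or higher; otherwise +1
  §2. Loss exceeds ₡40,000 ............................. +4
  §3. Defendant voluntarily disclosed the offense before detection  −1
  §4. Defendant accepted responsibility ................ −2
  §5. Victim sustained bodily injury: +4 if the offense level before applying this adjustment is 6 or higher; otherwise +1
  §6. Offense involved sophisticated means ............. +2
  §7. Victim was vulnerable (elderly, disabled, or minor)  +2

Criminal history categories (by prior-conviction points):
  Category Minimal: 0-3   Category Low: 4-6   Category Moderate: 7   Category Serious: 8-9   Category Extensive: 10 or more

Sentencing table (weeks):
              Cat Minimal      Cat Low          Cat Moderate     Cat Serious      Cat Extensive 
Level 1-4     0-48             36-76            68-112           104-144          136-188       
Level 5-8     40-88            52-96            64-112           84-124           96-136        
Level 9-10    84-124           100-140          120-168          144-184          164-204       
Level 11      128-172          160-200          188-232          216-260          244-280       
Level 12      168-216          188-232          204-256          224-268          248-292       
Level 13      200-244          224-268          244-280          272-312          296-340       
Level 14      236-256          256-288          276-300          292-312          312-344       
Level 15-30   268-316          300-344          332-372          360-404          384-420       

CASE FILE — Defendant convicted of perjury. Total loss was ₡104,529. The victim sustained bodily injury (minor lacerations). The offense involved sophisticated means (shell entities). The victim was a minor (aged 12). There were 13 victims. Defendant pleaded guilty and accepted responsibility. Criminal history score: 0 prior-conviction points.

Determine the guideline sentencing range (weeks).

Base offense level for perjury: 21.
§1 applies (level before this adjustment is 21 ≥ 9, so +4): 21 + 4 = 25.
§2 applies: 25 + 4 = 29.
§4 applies: 29 − 2 = 27.
§5 applies (level before this adjustment is 27 ≥ 6, so +4): 27 + 4 = 31.
§6 applies: 31 + 2 = 33.
§7 applies: 33 + 2 = 35.
Level 35 exceeds the maximum of 30; capped at 30.
Final offense level: 30.
Criminal history: 0 prior points → Category Minimal (0-3).
Level 30 falls in the 15-30 band.
Grid: Level 15-30 × Category Minimal = 268-316 weeks.

268-316 weeks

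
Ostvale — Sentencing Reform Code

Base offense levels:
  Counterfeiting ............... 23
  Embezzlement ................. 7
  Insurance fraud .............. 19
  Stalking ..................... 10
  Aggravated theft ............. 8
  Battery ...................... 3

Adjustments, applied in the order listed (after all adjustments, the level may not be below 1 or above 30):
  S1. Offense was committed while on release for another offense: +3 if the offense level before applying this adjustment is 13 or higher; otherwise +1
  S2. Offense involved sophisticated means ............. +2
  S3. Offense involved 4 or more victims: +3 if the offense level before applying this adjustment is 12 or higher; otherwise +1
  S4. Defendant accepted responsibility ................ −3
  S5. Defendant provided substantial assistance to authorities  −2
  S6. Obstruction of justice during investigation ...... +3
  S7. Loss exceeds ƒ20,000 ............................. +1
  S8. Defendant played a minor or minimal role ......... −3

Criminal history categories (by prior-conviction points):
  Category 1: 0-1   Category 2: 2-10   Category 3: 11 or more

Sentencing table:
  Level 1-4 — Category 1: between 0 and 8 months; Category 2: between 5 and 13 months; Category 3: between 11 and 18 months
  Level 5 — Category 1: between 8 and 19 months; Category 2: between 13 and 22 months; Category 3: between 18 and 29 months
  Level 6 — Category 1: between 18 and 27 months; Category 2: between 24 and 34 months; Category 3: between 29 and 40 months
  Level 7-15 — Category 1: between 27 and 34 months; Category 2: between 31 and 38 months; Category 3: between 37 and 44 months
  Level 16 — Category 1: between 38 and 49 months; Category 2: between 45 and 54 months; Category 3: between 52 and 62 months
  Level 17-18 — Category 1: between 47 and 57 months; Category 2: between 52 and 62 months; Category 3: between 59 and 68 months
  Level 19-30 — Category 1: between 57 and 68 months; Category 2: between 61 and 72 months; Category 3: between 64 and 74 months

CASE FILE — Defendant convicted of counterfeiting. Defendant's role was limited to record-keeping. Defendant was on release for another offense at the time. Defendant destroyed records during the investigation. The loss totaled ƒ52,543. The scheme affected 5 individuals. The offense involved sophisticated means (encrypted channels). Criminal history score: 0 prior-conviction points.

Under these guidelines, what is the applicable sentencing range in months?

57-68 months

Base offense level for counterfeiting: 23.
S1 applies (level before this adjustment is 23 ≥ 13, so +3): 23 + 3 = 26.
S2 applies: 26 + 2 = 28.
S3 applies (level before this adjustment is 28 ≥ 12, so +3): 28 + 3 = 31.
S6 applies: 31 + 3 = 34.
S7 applies: 34 + 1 = 35.
S8 applies: 35 − 3 = 32.
Level 32 exceeds the maximum of 30; capped at 30.
Final offense level: 30.
Criminal history: 0 prior points → Category 1 (0-1).
Level 30 falls in the 19-30 band.
Grid: Level 19-30 × Category 1 = 57-68 months.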